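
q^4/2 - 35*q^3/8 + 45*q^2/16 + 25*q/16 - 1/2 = (q/2 + 1/4)*(q - 8)*(q - 1)*(q - 1/4)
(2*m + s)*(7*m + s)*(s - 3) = 14*m^2*s - 42*m^2 + 9*m*s^2 - 27*m*s + s^3 - 3*s^2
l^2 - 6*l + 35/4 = (l - 7/2)*(l - 5/2)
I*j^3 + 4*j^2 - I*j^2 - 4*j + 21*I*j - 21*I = (j - 7*I)*(j + 3*I)*(I*j - I)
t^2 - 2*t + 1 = (t - 1)^2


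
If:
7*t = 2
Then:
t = 2/7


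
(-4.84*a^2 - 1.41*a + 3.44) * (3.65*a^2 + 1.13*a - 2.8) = -17.666*a^4 - 10.6157*a^3 + 24.5147*a^2 + 7.8352*a - 9.632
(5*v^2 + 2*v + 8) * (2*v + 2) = 10*v^3 + 14*v^2 + 20*v + 16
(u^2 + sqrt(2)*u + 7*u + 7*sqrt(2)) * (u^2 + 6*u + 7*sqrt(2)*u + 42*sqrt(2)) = u^4 + 8*sqrt(2)*u^3 + 13*u^3 + 56*u^2 + 104*sqrt(2)*u^2 + 182*u + 336*sqrt(2)*u + 588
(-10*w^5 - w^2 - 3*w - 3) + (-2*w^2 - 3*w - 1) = -10*w^5 - 3*w^2 - 6*w - 4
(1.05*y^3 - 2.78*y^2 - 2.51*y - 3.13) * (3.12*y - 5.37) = 3.276*y^4 - 14.3121*y^3 + 7.0974*y^2 + 3.7131*y + 16.8081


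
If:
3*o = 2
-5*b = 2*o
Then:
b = -4/15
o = 2/3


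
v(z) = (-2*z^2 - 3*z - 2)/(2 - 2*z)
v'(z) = (-4*z - 3)/(2 - 2*z) + 2*(-2*z^2 - 3*z - 2)/(2 - 2*z)^2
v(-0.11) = -0.76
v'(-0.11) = -1.84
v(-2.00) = -0.67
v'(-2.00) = 0.61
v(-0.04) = -0.91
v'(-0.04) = -2.24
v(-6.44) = -4.41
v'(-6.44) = 0.94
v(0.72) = -9.28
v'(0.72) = -43.64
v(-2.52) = -1.01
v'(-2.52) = 0.72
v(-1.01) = -0.25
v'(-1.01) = 0.13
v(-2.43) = -0.95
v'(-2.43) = 0.70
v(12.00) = 14.82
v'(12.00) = 0.97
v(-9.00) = -6.85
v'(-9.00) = 0.96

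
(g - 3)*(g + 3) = g^2 - 9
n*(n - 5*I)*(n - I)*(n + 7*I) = n^4 + I*n^3 + 37*n^2 - 35*I*n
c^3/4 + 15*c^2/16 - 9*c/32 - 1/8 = (c/4 + 1)*(c - 1/2)*(c + 1/4)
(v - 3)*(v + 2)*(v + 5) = v^3 + 4*v^2 - 11*v - 30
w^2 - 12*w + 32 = (w - 8)*(w - 4)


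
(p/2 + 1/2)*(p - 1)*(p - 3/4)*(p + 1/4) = p^4/2 - p^3/4 - 19*p^2/32 + p/4 + 3/32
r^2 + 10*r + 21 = (r + 3)*(r + 7)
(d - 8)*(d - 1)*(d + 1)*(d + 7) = d^4 - d^3 - 57*d^2 + d + 56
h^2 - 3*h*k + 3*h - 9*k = (h + 3)*(h - 3*k)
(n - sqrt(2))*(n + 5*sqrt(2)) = n^2 + 4*sqrt(2)*n - 10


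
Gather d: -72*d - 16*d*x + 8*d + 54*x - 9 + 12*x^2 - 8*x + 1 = d*(-16*x - 64) + 12*x^2 + 46*x - 8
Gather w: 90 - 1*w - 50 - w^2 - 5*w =-w^2 - 6*w + 40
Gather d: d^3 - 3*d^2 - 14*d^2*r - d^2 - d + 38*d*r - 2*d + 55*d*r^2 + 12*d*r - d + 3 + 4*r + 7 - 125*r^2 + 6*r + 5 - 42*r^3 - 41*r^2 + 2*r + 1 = d^3 + d^2*(-14*r - 4) + d*(55*r^2 + 50*r - 4) - 42*r^3 - 166*r^2 + 12*r + 16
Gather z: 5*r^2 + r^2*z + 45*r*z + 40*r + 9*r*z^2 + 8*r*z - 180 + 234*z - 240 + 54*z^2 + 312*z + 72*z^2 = 5*r^2 + 40*r + z^2*(9*r + 126) + z*(r^2 + 53*r + 546) - 420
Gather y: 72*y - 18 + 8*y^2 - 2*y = 8*y^2 + 70*y - 18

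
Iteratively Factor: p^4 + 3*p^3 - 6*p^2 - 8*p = (p)*(p^3 + 3*p^2 - 6*p - 8) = p*(p + 1)*(p^2 + 2*p - 8) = p*(p + 1)*(p + 4)*(p - 2)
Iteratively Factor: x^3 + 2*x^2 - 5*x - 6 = (x - 2)*(x^2 + 4*x + 3) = (x - 2)*(x + 1)*(x + 3)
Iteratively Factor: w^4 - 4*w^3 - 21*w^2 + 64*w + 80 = (w - 5)*(w^3 + w^2 - 16*w - 16) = (w - 5)*(w - 4)*(w^2 + 5*w + 4) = (w - 5)*(w - 4)*(w + 4)*(w + 1)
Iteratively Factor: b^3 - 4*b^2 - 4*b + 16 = (b + 2)*(b^2 - 6*b + 8) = (b - 2)*(b + 2)*(b - 4)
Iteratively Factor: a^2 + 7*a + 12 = (a + 3)*(a + 4)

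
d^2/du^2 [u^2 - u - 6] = 2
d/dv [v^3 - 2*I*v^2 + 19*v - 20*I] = 3*v^2 - 4*I*v + 19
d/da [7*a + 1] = 7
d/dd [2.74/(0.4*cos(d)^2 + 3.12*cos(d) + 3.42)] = (2.192*cos(d) + 8.5488)*sin(d)/(0.4*cos(d)^2 + 3.12*cos(d) + 3.42)^2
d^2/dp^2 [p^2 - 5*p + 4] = 2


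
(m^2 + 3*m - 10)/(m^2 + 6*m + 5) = (m - 2)/(m + 1)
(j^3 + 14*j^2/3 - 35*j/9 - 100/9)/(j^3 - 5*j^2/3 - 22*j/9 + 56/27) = 3*(3*j^2 + 10*j - 25)/(9*j^2 - 27*j + 14)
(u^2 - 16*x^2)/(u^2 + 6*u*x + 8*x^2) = (u - 4*x)/(u + 2*x)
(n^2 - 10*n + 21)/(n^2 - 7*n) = (n - 3)/n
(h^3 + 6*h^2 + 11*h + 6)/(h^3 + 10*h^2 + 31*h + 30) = (h + 1)/(h + 5)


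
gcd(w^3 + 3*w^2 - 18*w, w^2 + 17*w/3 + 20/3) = 1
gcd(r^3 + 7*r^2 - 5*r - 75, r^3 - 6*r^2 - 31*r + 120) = r^2 + 2*r - 15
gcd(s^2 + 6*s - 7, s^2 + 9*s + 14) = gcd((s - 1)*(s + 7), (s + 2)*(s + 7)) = s + 7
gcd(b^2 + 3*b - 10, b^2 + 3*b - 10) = b^2 + 3*b - 10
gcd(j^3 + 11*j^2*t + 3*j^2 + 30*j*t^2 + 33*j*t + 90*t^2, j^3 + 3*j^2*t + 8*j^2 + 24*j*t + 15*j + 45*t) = j + 3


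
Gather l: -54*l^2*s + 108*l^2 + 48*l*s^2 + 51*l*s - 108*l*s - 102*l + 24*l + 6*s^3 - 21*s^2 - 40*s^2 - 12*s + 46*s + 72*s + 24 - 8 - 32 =l^2*(108 - 54*s) + l*(48*s^2 - 57*s - 78) + 6*s^3 - 61*s^2 + 106*s - 16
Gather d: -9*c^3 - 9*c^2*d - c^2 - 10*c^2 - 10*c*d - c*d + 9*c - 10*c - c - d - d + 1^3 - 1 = -9*c^3 - 11*c^2 - 2*c + d*(-9*c^2 - 11*c - 2)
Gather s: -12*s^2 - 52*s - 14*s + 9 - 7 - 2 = -12*s^2 - 66*s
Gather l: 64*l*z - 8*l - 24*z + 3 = l*(64*z - 8) - 24*z + 3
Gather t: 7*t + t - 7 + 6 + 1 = 8*t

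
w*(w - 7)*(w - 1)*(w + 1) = w^4 - 7*w^3 - w^2 + 7*w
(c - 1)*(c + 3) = c^2 + 2*c - 3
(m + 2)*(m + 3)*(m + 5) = m^3 + 10*m^2 + 31*m + 30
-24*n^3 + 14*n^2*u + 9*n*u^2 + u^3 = (-n + u)*(4*n + u)*(6*n + u)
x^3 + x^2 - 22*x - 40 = (x - 5)*(x + 2)*(x + 4)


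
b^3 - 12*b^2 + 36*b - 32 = (b - 8)*(b - 2)^2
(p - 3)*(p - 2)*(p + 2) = p^3 - 3*p^2 - 4*p + 12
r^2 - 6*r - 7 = (r - 7)*(r + 1)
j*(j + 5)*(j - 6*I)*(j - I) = j^4 + 5*j^3 - 7*I*j^3 - 6*j^2 - 35*I*j^2 - 30*j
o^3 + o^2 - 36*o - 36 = (o - 6)*(o + 1)*(o + 6)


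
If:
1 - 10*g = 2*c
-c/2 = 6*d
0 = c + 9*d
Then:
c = 0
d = 0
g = 1/10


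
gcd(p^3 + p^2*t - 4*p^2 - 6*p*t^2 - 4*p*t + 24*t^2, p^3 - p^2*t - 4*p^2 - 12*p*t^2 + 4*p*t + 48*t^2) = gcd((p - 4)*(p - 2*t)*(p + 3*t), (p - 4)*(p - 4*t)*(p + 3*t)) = p^2 + 3*p*t - 4*p - 12*t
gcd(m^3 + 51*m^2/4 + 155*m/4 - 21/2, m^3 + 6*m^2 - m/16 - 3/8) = m^2 + 23*m/4 - 3/2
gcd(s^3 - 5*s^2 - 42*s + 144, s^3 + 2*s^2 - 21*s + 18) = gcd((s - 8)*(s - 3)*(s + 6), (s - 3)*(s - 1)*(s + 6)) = s^2 + 3*s - 18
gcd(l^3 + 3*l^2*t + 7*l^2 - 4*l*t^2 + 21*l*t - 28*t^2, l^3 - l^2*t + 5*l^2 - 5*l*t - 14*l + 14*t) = -l^2 + l*t - 7*l + 7*t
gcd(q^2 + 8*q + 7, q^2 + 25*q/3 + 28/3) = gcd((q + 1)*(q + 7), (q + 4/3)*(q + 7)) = q + 7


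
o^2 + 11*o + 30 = (o + 5)*(o + 6)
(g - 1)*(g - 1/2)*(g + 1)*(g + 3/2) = g^4 + g^3 - 7*g^2/4 - g + 3/4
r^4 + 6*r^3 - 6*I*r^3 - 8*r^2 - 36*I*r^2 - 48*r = r*(r + 6)*(r - 4*I)*(r - 2*I)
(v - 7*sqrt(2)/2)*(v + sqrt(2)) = v^2 - 5*sqrt(2)*v/2 - 7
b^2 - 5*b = b*(b - 5)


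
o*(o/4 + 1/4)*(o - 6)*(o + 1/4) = o^4/4 - 19*o^3/16 - 29*o^2/16 - 3*o/8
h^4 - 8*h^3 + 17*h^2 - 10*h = h*(h - 5)*(h - 2)*(h - 1)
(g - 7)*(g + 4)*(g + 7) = g^3 + 4*g^2 - 49*g - 196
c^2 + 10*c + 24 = (c + 4)*(c + 6)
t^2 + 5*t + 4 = (t + 1)*(t + 4)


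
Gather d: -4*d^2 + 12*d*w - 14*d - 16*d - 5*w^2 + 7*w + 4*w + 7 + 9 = -4*d^2 + d*(12*w - 30) - 5*w^2 + 11*w + 16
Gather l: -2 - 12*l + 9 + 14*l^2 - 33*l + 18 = 14*l^2 - 45*l + 25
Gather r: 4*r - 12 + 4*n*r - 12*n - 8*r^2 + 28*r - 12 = -12*n - 8*r^2 + r*(4*n + 32) - 24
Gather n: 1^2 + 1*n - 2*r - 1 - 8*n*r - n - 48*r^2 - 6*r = -8*n*r - 48*r^2 - 8*r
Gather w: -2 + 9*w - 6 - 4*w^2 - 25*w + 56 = -4*w^2 - 16*w + 48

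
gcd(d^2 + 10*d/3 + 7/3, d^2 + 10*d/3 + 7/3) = d^2 + 10*d/3 + 7/3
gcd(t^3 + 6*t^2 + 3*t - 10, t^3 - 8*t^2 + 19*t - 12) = t - 1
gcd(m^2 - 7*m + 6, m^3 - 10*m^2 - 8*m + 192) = m - 6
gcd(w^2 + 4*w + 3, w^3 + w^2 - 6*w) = w + 3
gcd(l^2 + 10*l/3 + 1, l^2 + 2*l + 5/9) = l + 1/3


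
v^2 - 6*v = v*(v - 6)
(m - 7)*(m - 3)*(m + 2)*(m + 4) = m^4 - 4*m^3 - 31*m^2 + 46*m + 168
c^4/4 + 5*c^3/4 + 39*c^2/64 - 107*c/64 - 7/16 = (c/4 + 1)*(c - 1)*(c + 1/4)*(c + 7/4)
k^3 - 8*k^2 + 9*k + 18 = (k - 6)*(k - 3)*(k + 1)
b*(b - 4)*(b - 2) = b^3 - 6*b^2 + 8*b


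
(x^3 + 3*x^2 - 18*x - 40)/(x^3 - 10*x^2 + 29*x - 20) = (x^2 + 7*x + 10)/(x^2 - 6*x + 5)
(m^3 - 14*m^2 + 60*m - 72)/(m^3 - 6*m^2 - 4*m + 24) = (m - 6)/(m + 2)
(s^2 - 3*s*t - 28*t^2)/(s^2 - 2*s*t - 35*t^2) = (s + 4*t)/(s + 5*t)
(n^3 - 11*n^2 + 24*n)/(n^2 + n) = (n^2 - 11*n + 24)/(n + 1)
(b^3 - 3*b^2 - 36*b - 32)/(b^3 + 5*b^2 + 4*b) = (b - 8)/b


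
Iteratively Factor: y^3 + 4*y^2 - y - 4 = (y - 1)*(y^2 + 5*y + 4) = (y - 1)*(y + 4)*(y + 1)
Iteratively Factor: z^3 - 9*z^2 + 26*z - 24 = (z - 4)*(z^2 - 5*z + 6) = (z - 4)*(z - 3)*(z - 2)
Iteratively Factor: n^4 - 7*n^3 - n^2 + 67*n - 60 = (n - 4)*(n^3 - 3*n^2 - 13*n + 15) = (n - 5)*(n - 4)*(n^2 + 2*n - 3) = (n - 5)*(n - 4)*(n + 3)*(n - 1)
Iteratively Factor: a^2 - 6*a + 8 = (a - 2)*(a - 4)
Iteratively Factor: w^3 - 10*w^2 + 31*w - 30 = (w - 2)*(w^2 - 8*w + 15) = (w - 3)*(w - 2)*(w - 5)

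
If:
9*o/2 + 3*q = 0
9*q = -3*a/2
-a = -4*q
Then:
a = 0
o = 0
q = 0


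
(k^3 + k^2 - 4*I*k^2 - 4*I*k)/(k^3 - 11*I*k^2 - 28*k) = (k + 1)/(k - 7*I)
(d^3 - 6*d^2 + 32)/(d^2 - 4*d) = d - 2 - 8/d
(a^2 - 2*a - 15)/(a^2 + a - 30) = (a + 3)/(a + 6)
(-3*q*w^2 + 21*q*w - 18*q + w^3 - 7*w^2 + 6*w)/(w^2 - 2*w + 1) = (-3*q*w + 18*q + w^2 - 6*w)/(w - 1)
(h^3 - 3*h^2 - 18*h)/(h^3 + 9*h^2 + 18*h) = (h - 6)/(h + 6)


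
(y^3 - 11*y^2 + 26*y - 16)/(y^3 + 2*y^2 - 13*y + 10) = (y - 8)/(y + 5)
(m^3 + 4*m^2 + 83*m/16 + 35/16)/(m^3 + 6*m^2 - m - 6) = (m^2 + 3*m + 35/16)/(m^2 + 5*m - 6)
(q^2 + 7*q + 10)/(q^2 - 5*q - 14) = (q + 5)/(q - 7)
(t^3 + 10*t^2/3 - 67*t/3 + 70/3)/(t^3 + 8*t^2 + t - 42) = (t - 5/3)/(t + 3)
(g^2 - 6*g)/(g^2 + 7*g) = (g - 6)/(g + 7)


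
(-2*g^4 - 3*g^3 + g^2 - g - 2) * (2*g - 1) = -4*g^5 - 4*g^4 + 5*g^3 - 3*g^2 - 3*g + 2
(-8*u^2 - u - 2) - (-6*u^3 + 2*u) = 6*u^3 - 8*u^2 - 3*u - 2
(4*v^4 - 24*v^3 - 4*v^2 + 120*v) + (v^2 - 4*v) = 4*v^4 - 24*v^3 - 3*v^2 + 116*v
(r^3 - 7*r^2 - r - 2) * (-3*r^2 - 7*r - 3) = -3*r^5 + 14*r^4 + 49*r^3 + 34*r^2 + 17*r + 6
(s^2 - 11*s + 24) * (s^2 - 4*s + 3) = s^4 - 15*s^3 + 71*s^2 - 129*s + 72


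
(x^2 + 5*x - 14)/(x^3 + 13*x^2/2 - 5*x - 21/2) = 2*(x - 2)/(2*x^2 - x - 3)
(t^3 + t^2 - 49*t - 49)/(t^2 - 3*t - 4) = (t^2 - 49)/(t - 4)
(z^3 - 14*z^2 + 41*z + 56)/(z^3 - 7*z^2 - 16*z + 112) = (z^2 - 7*z - 8)/(z^2 - 16)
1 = 1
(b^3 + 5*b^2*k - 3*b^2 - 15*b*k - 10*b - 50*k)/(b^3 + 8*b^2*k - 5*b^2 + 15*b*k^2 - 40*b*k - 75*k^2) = (b + 2)/(b + 3*k)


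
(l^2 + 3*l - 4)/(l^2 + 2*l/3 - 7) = 3*(l^2 + 3*l - 4)/(3*l^2 + 2*l - 21)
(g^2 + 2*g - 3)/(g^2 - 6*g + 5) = (g + 3)/(g - 5)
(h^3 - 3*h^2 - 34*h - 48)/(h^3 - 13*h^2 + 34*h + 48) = (h^2 + 5*h + 6)/(h^2 - 5*h - 6)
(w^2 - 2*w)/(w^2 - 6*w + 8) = w/(w - 4)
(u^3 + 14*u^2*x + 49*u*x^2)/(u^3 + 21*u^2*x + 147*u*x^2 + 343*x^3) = u/(u + 7*x)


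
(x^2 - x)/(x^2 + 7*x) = (x - 1)/(x + 7)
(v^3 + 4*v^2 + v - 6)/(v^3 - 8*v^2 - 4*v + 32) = (v^2 + 2*v - 3)/(v^2 - 10*v + 16)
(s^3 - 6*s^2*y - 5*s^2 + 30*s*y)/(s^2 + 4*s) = (s^2 - 6*s*y - 5*s + 30*y)/(s + 4)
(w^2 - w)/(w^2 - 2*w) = (w - 1)/(w - 2)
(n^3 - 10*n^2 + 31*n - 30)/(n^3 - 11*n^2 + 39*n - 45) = (n - 2)/(n - 3)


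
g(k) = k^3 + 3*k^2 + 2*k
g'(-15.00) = 587.00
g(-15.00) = -2730.00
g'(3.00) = 47.00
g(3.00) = 60.00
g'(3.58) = 61.93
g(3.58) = 91.49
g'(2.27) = 31.08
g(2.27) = 31.70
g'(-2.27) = 3.84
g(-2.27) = -0.78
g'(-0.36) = 0.23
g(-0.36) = -0.38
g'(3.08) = 48.94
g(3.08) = 63.84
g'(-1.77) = 0.78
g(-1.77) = 0.31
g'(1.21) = 13.65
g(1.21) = 8.58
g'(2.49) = 35.54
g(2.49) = 39.02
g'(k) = 3*k^2 + 6*k + 2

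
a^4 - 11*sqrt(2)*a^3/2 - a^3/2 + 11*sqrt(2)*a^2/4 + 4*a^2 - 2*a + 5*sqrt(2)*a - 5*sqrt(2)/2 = (a - 1/2)*(a - 5*sqrt(2))*(a - sqrt(2))*(a + sqrt(2)/2)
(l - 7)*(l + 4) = l^2 - 3*l - 28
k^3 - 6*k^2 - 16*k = k*(k - 8)*(k + 2)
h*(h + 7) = h^2 + 7*h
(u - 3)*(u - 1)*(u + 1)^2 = u^4 - 2*u^3 - 4*u^2 + 2*u + 3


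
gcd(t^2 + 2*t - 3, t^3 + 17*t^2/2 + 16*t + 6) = 1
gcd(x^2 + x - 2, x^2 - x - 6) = x + 2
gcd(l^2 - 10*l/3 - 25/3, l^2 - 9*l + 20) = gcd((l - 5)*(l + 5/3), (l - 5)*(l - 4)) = l - 5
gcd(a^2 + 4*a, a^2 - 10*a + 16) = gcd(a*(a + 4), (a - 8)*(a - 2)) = 1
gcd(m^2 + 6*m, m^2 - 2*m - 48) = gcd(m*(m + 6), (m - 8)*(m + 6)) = m + 6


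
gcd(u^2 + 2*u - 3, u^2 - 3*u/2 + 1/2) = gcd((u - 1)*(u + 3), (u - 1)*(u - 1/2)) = u - 1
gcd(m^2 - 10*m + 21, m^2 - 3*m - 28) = m - 7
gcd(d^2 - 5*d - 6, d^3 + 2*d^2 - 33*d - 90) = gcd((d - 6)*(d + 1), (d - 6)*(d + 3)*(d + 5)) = d - 6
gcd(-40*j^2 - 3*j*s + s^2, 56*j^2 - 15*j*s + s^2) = -8*j + s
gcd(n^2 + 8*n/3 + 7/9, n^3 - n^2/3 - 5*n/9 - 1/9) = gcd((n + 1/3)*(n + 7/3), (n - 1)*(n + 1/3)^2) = n + 1/3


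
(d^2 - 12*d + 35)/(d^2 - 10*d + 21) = (d - 5)/(d - 3)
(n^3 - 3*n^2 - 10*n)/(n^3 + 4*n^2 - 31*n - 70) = n/(n + 7)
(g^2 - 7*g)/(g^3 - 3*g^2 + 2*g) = (g - 7)/(g^2 - 3*g + 2)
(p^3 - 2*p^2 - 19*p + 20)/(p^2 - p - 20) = p - 1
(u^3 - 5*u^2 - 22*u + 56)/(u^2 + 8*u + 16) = (u^2 - 9*u + 14)/(u + 4)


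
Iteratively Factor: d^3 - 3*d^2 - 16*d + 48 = (d - 4)*(d^2 + d - 12) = (d - 4)*(d - 3)*(d + 4)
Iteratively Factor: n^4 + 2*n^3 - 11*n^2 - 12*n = (n + 4)*(n^3 - 2*n^2 - 3*n) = (n + 1)*(n + 4)*(n^2 - 3*n) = n*(n + 1)*(n + 4)*(n - 3)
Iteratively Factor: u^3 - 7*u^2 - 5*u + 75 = (u + 3)*(u^2 - 10*u + 25) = (u - 5)*(u + 3)*(u - 5)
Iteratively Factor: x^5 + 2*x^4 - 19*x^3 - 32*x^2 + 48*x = (x - 4)*(x^4 + 6*x^3 + 5*x^2 - 12*x) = (x - 4)*(x - 1)*(x^3 + 7*x^2 + 12*x) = (x - 4)*(x - 1)*(x + 4)*(x^2 + 3*x) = (x - 4)*(x - 1)*(x + 3)*(x + 4)*(x)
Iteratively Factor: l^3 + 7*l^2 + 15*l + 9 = (l + 3)*(l^2 + 4*l + 3) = (l + 3)^2*(l + 1)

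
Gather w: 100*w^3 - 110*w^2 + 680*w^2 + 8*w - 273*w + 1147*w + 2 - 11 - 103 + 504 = 100*w^3 + 570*w^2 + 882*w + 392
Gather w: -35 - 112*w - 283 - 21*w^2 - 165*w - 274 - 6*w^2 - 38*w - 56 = -27*w^2 - 315*w - 648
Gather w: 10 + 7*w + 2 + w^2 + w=w^2 + 8*w + 12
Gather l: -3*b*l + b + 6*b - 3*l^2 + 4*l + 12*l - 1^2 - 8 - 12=7*b - 3*l^2 + l*(16 - 3*b) - 21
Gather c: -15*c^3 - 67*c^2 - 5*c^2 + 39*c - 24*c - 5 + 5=-15*c^3 - 72*c^2 + 15*c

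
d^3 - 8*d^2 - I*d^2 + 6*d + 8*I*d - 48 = (d - 8)*(d - 3*I)*(d + 2*I)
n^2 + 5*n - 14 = (n - 2)*(n + 7)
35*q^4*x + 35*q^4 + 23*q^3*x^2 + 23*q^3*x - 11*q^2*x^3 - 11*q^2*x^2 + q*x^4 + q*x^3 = (-7*q + x)*(-5*q + x)*(q + x)*(q*x + q)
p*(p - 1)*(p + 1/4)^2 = p^4 - p^3/2 - 7*p^2/16 - p/16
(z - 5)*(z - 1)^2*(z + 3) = z^4 - 4*z^3 - 10*z^2 + 28*z - 15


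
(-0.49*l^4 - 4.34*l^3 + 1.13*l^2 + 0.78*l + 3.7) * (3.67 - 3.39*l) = 1.6611*l^5 + 12.9143*l^4 - 19.7585*l^3 + 1.5029*l^2 - 9.6804*l + 13.579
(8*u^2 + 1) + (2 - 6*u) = 8*u^2 - 6*u + 3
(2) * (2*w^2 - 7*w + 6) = 4*w^2 - 14*w + 12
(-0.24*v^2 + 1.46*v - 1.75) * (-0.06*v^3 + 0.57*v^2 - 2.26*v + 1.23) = 0.0144*v^5 - 0.2244*v^4 + 1.4796*v^3 - 4.5923*v^2 + 5.7508*v - 2.1525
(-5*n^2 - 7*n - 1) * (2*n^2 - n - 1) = -10*n^4 - 9*n^3 + 10*n^2 + 8*n + 1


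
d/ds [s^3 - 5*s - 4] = 3*s^2 - 5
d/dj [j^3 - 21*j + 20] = 3*j^2 - 21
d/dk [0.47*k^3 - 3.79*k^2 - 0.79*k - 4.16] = 1.41*k^2 - 7.58*k - 0.79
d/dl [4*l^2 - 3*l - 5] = 8*l - 3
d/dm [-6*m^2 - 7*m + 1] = -12*m - 7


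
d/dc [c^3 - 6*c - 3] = 3*c^2 - 6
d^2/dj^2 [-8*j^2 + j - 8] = -16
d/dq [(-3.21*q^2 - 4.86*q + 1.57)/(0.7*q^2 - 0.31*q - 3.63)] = (4.3971*q^2 + 21.1066*q + 18.1285)/(0.49*q^4 - 0.434*q^3 - 4.9859*q^2 + 2.2506*q + 13.1769)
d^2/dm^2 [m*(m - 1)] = 2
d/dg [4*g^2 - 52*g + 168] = 8*g - 52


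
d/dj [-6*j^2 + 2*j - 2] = 2 - 12*j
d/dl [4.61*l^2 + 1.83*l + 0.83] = 9.22*l + 1.83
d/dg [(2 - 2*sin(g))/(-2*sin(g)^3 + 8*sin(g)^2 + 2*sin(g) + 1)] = 2*(-19*sin(g) + sin(3*g) - 7*cos(2*g) + 4)*cos(g)/(-2*sin(g)*cos(g)^2 + 8*cos(g)^2 - 9)^2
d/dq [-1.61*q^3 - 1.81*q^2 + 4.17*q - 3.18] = -4.83*q^2 - 3.62*q + 4.17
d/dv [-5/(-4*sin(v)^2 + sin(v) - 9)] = 5*(1 - 8*sin(v))*cos(v)/(4*sin(v)^2 - sin(v) + 9)^2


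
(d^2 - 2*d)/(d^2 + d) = (d - 2)/(d + 1)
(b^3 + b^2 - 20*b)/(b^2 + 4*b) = (b^2 + b - 20)/(b + 4)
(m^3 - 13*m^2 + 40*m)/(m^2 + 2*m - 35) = m*(m - 8)/(m + 7)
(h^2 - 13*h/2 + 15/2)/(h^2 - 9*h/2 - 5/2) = (2*h - 3)/(2*h + 1)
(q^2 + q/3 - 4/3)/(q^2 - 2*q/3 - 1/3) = (3*q + 4)/(3*q + 1)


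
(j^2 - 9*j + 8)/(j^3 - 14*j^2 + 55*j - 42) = (j - 8)/(j^2 - 13*j + 42)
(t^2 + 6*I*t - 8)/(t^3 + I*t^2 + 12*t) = (t + 2*I)/(t*(t - 3*I))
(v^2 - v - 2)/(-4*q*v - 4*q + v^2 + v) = (2 - v)/(4*q - v)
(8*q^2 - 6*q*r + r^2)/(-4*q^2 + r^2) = (-4*q + r)/(2*q + r)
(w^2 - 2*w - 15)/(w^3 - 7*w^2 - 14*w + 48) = (w - 5)/(w^2 - 10*w + 16)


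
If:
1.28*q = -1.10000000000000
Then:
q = -0.86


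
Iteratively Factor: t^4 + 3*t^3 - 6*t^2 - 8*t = (t + 4)*(t^3 - t^2 - 2*t) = (t - 2)*(t + 4)*(t^2 + t) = (t - 2)*(t + 1)*(t + 4)*(t)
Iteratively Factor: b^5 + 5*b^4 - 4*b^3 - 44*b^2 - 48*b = (b + 4)*(b^4 + b^3 - 8*b^2 - 12*b) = b*(b + 4)*(b^3 + b^2 - 8*b - 12) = b*(b + 2)*(b + 4)*(b^2 - b - 6) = b*(b + 2)^2*(b + 4)*(b - 3)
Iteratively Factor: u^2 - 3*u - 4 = (u - 4)*(u + 1)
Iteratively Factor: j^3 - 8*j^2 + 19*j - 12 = (j - 4)*(j^2 - 4*j + 3) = (j - 4)*(j - 3)*(j - 1)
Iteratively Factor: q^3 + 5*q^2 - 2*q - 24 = (q - 2)*(q^2 + 7*q + 12) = (q - 2)*(q + 4)*(q + 3)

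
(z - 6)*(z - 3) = z^2 - 9*z + 18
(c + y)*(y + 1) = c*y + c + y^2 + y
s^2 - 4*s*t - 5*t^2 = (s - 5*t)*(s + t)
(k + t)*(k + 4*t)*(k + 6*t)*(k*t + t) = k^4*t + 11*k^3*t^2 + k^3*t + 34*k^2*t^3 + 11*k^2*t^2 + 24*k*t^4 + 34*k*t^3 + 24*t^4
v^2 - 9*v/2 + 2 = (v - 4)*(v - 1/2)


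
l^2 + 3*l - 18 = (l - 3)*(l + 6)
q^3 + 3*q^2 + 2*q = q*(q + 1)*(q + 2)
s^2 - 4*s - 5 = (s - 5)*(s + 1)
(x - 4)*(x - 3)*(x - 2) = x^3 - 9*x^2 + 26*x - 24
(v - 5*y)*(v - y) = v^2 - 6*v*y + 5*y^2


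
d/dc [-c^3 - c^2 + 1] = c*(-3*c - 2)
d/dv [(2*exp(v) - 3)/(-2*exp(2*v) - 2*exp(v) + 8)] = ((2*exp(v) - 3)*(2*exp(v) + 1)/2 - exp(2*v) - exp(v) + 4)*exp(v)/(exp(2*v) + exp(v) - 4)^2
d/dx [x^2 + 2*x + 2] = 2*x + 2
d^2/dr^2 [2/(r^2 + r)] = 4*(-r*(r + 1) + (2*r + 1)^2)/(r^3*(r + 1)^3)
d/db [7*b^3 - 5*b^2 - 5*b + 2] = 21*b^2 - 10*b - 5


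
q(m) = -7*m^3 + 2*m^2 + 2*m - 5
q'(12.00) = -2974.00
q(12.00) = -11789.00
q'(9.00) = -1663.00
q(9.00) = -4928.00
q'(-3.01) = -200.30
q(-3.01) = 198.00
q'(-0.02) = 1.91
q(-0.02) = -5.04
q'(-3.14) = -217.61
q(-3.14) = 225.15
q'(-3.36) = -248.52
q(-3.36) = 276.39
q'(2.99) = -173.78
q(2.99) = -168.26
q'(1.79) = -58.13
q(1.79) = -35.16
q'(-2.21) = -109.41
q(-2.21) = 75.91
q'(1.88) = -64.70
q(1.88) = -40.68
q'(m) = -21*m^2 + 4*m + 2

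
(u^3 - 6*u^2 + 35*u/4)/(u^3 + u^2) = (u^2 - 6*u + 35/4)/(u*(u + 1))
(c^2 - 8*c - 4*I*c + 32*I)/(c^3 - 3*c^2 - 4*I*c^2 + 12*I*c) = (c - 8)/(c*(c - 3))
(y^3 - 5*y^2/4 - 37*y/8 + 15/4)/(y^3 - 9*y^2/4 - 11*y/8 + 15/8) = (y + 2)/(y + 1)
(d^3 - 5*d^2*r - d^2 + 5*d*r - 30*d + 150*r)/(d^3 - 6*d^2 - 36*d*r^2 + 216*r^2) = (-d^2 + 5*d*r - 5*d + 25*r)/(-d^2 + 36*r^2)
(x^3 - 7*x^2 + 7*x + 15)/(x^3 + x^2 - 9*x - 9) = (x - 5)/(x + 3)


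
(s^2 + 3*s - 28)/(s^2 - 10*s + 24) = (s + 7)/(s - 6)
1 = 1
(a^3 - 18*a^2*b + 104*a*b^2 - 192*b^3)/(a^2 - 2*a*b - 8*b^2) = (a^2 - 14*a*b + 48*b^2)/(a + 2*b)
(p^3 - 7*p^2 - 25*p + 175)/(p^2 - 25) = p - 7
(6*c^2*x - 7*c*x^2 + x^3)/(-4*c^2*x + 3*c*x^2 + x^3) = (-6*c + x)/(4*c + x)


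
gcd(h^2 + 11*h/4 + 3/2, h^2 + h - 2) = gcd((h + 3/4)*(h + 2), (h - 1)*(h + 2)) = h + 2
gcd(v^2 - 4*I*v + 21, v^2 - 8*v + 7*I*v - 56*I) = 1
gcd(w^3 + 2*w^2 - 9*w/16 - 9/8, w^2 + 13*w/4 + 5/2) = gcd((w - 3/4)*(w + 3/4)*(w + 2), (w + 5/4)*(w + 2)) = w + 2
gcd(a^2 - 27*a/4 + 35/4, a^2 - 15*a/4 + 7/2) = a - 7/4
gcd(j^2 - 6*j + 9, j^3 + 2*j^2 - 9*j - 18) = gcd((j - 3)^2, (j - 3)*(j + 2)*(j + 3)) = j - 3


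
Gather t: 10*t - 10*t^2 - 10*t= -10*t^2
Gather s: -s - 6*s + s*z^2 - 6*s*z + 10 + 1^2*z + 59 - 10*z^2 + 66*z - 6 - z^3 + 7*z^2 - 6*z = s*(z^2 - 6*z - 7) - z^3 - 3*z^2 + 61*z + 63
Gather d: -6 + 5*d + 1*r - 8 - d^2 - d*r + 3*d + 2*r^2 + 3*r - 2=-d^2 + d*(8 - r) + 2*r^2 + 4*r - 16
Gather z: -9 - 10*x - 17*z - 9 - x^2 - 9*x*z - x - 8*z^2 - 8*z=-x^2 - 11*x - 8*z^2 + z*(-9*x - 25) - 18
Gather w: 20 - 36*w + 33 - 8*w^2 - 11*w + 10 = -8*w^2 - 47*w + 63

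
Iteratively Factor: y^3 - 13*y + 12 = (y - 1)*(y^2 + y - 12) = (y - 3)*(y - 1)*(y + 4)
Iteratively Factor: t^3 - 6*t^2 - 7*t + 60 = (t - 5)*(t^2 - t - 12) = (t - 5)*(t - 4)*(t + 3)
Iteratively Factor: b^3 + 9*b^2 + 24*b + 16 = (b + 1)*(b^2 + 8*b + 16) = (b + 1)*(b + 4)*(b + 4)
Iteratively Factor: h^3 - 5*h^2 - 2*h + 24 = (h + 2)*(h^2 - 7*h + 12) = (h - 4)*(h + 2)*(h - 3)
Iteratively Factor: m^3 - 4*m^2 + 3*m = (m - 3)*(m^2 - m) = m*(m - 3)*(m - 1)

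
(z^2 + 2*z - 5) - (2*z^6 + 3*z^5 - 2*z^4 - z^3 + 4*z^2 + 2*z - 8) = -2*z^6 - 3*z^5 + 2*z^4 + z^3 - 3*z^2 + 3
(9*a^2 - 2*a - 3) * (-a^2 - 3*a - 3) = -9*a^4 - 25*a^3 - 18*a^2 + 15*a + 9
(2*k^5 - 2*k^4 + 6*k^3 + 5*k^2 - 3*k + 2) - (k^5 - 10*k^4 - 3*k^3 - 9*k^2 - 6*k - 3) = k^5 + 8*k^4 + 9*k^3 + 14*k^2 + 3*k + 5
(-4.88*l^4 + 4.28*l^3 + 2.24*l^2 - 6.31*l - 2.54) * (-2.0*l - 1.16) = 9.76*l^5 - 2.8992*l^4 - 9.4448*l^3 + 10.0216*l^2 + 12.3996*l + 2.9464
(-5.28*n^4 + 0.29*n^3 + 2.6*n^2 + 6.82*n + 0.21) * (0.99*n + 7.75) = -5.2272*n^5 - 40.6329*n^4 + 4.8215*n^3 + 26.9018*n^2 + 53.0629*n + 1.6275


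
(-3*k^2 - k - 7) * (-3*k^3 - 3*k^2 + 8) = 9*k^5 + 12*k^4 + 24*k^3 - 3*k^2 - 8*k - 56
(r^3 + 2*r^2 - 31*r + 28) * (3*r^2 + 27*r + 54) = 3*r^5 + 33*r^4 + 15*r^3 - 645*r^2 - 918*r + 1512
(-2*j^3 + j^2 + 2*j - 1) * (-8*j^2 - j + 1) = 16*j^5 - 6*j^4 - 19*j^3 + 7*j^2 + 3*j - 1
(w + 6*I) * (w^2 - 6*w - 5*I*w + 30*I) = w^3 - 6*w^2 + I*w^2 + 30*w - 6*I*w - 180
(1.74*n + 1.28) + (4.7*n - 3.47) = 6.44*n - 2.19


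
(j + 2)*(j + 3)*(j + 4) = j^3 + 9*j^2 + 26*j + 24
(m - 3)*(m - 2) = m^2 - 5*m + 6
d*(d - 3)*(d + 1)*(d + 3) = d^4 + d^3 - 9*d^2 - 9*d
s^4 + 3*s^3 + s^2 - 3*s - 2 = (s - 1)*(s + 1)^2*(s + 2)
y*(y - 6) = y^2 - 6*y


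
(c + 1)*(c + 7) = c^2 + 8*c + 7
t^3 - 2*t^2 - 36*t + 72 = (t - 6)*(t - 2)*(t + 6)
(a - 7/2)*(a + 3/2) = a^2 - 2*a - 21/4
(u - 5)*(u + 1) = u^2 - 4*u - 5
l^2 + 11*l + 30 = (l + 5)*(l + 6)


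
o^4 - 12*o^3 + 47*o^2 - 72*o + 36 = (o - 6)*(o - 3)*(o - 2)*(o - 1)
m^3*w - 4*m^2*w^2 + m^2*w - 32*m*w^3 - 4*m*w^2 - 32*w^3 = (m - 8*w)*(m + 4*w)*(m*w + w)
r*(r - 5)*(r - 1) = r^3 - 6*r^2 + 5*r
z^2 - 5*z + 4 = (z - 4)*(z - 1)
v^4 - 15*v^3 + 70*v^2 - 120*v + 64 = (v - 8)*(v - 4)*(v - 2)*(v - 1)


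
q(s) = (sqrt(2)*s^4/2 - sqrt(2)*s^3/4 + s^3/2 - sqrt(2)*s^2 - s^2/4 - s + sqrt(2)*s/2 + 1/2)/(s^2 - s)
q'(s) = (1 - 2*s)*(sqrt(2)*s^4/2 - sqrt(2)*s^3/4 + s^3/2 - sqrt(2)*s^2 - s^2/4 - s + sqrt(2)*s/2 + 1/2)/(s^2 - s)^2 + (2*sqrt(2)*s^3 - 3*sqrt(2)*s^2/4 + 3*s^2/2 - 2*sqrt(2)*s - s/2 - 1 + sqrt(2)/2)/(s^2 - s)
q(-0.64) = 0.08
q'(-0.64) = 1.39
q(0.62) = 0.77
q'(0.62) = 7.21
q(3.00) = 7.65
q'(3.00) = 5.30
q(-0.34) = 0.90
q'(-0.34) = 5.03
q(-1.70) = 0.30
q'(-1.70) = -1.29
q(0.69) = 1.34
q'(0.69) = 9.16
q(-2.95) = 3.15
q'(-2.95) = -3.22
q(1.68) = 1.43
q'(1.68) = 4.71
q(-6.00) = 19.69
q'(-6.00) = -7.61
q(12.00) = 111.16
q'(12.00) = 17.83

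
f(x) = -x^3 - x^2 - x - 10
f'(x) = -3*x^2 - 2*x - 1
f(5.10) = -173.76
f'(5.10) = -89.23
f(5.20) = -182.85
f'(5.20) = -92.52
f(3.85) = -85.74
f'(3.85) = -53.17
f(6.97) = -404.16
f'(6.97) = -160.68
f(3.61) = -73.69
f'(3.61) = -47.32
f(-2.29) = -0.95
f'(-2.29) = -12.15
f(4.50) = -125.88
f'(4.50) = -70.75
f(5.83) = -247.97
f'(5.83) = -114.63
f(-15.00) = 3155.00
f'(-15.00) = -646.00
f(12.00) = -1894.00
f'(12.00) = -457.00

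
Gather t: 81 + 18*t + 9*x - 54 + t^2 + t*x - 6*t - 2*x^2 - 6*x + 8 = t^2 + t*(x + 12) - 2*x^2 + 3*x + 35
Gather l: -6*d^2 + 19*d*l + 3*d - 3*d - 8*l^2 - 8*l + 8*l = -6*d^2 + 19*d*l - 8*l^2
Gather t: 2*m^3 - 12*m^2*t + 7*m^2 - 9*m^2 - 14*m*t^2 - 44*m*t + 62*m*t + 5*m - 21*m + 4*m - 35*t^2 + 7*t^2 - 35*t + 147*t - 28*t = 2*m^3 - 2*m^2 - 12*m + t^2*(-14*m - 28) + t*(-12*m^2 + 18*m + 84)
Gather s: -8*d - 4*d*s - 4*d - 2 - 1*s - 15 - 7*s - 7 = -12*d + s*(-4*d - 8) - 24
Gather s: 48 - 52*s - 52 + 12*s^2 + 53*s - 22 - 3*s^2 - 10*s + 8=9*s^2 - 9*s - 18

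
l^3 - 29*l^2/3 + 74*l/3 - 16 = (l - 6)*(l - 8/3)*(l - 1)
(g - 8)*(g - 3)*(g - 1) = g^3 - 12*g^2 + 35*g - 24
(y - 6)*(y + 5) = y^2 - y - 30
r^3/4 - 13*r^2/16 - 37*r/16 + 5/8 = (r/4 + 1/2)*(r - 5)*(r - 1/4)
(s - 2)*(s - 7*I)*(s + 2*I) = s^3 - 2*s^2 - 5*I*s^2 + 14*s + 10*I*s - 28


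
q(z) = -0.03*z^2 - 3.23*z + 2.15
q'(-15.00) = -2.33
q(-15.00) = 43.85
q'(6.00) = -3.59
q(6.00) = -18.31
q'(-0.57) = -3.20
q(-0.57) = 3.98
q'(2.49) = -3.38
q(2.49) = -6.08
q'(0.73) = -3.27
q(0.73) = -0.22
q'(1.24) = -3.30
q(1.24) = -1.90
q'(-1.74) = -3.13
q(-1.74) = 7.68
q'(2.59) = -3.39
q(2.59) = -6.42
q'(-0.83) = -3.18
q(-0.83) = 4.81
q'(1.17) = -3.30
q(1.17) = -1.67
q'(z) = -0.06*z - 3.23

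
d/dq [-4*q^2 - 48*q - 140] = -8*q - 48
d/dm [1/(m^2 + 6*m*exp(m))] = 2*(-3*m*exp(m) - m - 3*exp(m))/(m^2*(m + 6*exp(m))^2)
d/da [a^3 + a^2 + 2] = a*(3*a + 2)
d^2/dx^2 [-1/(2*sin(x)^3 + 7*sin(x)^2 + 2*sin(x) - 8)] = 2*(18*sin(x)^6 + 77*sin(x)^5 + 78*sin(x)^4 - 19*sin(x)^3 - 45*sin(x)^2 - 82*sin(x) - 60)/((sin(x) + 2)^3*(3*sin(x) - cos(2*x) - 3)^3)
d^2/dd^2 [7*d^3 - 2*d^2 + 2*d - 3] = 42*d - 4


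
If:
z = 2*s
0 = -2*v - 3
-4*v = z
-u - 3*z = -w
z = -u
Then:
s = 3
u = -6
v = -3/2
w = 12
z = 6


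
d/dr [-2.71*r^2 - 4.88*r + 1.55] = -5.42*r - 4.88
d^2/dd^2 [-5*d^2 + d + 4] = -10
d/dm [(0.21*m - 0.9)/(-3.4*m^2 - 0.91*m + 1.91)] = (0.714*m^2 - 6.12*m - 0.4179)/(11.56*m^4 + 6.188*m^3 - 12.1599*m^2 - 3.4762*m + 3.6481)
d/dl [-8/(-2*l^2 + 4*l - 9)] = 32*(1 - l)/(2*l^2 - 4*l + 9)^2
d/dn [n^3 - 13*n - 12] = 3*n^2 - 13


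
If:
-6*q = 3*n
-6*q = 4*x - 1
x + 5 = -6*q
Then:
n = 7/3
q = -7/6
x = 2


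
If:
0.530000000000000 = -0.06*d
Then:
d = -8.83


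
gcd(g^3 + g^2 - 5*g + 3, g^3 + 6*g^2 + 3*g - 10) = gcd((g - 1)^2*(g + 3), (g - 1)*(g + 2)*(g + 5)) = g - 1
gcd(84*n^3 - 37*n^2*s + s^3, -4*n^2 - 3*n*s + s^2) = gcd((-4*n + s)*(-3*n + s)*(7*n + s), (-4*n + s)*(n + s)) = -4*n + s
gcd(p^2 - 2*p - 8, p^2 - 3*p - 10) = p + 2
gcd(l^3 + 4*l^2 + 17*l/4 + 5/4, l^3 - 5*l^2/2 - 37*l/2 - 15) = l^2 + 7*l/2 + 5/2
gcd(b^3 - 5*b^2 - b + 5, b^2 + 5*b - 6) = b - 1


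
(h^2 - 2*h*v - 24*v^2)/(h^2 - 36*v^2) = (h + 4*v)/(h + 6*v)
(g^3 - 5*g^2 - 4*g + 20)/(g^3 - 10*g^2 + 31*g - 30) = (g + 2)/(g - 3)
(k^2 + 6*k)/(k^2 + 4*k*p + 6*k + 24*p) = k/(k + 4*p)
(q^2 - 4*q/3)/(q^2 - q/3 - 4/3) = q/(q + 1)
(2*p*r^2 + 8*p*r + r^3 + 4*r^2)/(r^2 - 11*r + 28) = r*(2*p*r + 8*p + r^2 + 4*r)/(r^2 - 11*r + 28)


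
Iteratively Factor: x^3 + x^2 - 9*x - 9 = (x + 1)*(x^2 - 9) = (x + 1)*(x + 3)*(x - 3)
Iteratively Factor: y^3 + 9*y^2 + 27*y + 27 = (y + 3)*(y^2 + 6*y + 9) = (y + 3)^2*(y + 3)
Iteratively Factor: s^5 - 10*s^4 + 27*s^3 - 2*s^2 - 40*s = (s - 4)*(s^4 - 6*s^3 + 3*s^2 + 10*s) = s*(s - 4)*(s^3 - 6*s^2 + 3*s + 10) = s*(s - 4)*(s - 2)*(s^2 - 4*s - 5) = s*(s - 4)*(s - 2)*(s + 1)*(s - 5)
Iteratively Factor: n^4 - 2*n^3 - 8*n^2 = (n)*(n^3 - 2*n^2 - 8*n) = n^2*(n^2 - 2*n - 8) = n^2*(n - 4)*(n + 2)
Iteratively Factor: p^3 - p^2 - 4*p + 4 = (p + 2)*(p^2 - 3*p + 2) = (p - 1)*(p + 2)*(p - 2)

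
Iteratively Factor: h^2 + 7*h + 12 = (h + 3)*(h + 4)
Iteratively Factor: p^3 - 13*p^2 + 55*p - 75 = (p - 3)*(p^2 - 10*p + 25) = (p - 5)*(p - 3)*(p - 5)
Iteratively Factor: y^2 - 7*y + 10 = (y - 2)*(y - 5)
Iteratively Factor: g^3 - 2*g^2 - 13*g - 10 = (g + 1)*(g^2 - 3*g - 10) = (g + 1)*(g + 2)*(g - 5)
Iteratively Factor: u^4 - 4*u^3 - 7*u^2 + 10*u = (u)*(u^3 - 4*u^2 - 7*u + 10) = u*(u - 5)*(u^2 + u - 2) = u*(u - 5)*(u + 2)*(u - 1)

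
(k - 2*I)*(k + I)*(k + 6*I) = k^3 + 5*I*k^2 + 8*k + 12*I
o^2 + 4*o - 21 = (o - 3)*(o + 7)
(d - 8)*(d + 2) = d^2 - 6*d - 16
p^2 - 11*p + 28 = (p - 7)*(p - 4)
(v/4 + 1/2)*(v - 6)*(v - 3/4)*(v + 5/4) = v^4/4 - 7*v^3/8 - 239*v^2/64 - 9*v/16 + 45/16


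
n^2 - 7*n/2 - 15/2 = (n - 5)*(n + 3/2)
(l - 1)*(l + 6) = l^2 + 5*l - 6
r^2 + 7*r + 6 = (r + 1)*(r + 6)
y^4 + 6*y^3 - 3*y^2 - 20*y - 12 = (y - 2)*(y + 1)^2*(y + 6)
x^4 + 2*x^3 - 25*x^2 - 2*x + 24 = (x - 4)*(x - 1)*(x + 1)*(x + 6)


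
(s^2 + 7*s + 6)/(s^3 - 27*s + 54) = (s + 1)/(s^2 - 6*s + 9)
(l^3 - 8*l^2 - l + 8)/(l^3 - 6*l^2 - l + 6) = (l - 8)/(l - 6)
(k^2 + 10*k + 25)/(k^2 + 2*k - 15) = (k + 5)/(k - 3)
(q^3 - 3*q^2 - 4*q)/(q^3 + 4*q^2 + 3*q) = (q - 4)/(q + 3)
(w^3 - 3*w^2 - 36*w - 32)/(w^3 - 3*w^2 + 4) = (w^2 - 4*w - 32)/(w^2 - 4*w + 4)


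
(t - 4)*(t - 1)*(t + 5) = t^3 - 21*t + 20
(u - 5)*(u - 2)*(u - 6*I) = u^3 - 7*u^2 - 6*I*u^2 + 10*u + 42*I*u - 60*I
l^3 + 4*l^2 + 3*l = l*(l + 1)*(l + 3)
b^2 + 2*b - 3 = (b - 1)*(b + 3)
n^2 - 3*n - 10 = (n - 5)*(n + 2)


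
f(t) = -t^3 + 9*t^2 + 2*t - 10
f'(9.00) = -79.00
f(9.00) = 8.00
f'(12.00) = -214.00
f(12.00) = -418.00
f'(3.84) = 26.88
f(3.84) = 73.77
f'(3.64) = 27.77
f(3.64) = 68.30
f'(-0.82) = -14.78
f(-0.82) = -5.04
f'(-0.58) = -9.45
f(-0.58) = -7.94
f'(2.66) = 28.65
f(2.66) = 40.18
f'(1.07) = 17.83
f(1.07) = 1.22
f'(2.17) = 26.93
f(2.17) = 26.50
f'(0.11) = 3.94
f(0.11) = -9.67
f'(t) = -3*t^2 + 18*t + 2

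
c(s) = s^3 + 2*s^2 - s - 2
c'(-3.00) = 14.00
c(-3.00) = -8.00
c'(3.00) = 38.00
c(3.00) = 40.00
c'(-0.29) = -1.91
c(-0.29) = -1.57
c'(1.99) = 18.84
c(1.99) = 11.81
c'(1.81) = 16.07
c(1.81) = 8.67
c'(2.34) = 24.79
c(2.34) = 19.42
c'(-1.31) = -1.09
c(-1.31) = 0.49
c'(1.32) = 9.51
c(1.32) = 2.46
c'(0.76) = 3.77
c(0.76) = -1.17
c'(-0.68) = -2.33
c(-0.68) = -0.71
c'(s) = 3*s^2 + 4*s - 1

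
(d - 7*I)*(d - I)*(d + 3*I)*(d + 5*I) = d^4 + 42*d^2 + 64*I*d + 105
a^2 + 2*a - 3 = (a - 1)*(a + 3)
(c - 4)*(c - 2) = c^2 - 6*c + 8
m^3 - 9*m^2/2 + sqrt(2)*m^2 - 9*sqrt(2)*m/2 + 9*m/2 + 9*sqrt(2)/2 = (m - 3)*(m - 3/2)*(m + sqrt(2))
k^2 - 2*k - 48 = (k - 8)*(k + 6)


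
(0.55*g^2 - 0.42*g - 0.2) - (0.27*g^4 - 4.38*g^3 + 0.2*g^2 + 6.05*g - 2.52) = -0.27*g^4 + 4.38*g^3 + 0.35*g^2 - 6.47*g + 2.32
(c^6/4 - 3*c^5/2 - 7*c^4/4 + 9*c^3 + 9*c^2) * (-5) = -5*c^6/4 + 15*c^5/2 + 35*c^4/4 - 45*c^3 - 45*c^2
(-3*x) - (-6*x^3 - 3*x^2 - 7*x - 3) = 6*x^3 + 3*x^2 + 4*x + 3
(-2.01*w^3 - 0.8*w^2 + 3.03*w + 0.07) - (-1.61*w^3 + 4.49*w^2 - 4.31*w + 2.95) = -0.4*w^3 - 5.29*w^2 + 7.34*w - 2.88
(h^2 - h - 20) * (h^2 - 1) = h^4 - h^3 - 21*h^2 + h + 20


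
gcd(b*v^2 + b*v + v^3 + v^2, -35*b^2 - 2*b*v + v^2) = 1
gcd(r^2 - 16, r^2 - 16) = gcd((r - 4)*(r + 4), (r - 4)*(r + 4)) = r^2 - 16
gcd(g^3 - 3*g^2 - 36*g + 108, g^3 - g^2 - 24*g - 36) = g - 6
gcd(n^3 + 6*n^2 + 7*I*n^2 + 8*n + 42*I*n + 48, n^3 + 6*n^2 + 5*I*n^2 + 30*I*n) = n + 6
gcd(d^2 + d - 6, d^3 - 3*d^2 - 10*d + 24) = d^2 + d - 6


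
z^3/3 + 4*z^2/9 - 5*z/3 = z*(z/3 + 1)*(z - 5/3)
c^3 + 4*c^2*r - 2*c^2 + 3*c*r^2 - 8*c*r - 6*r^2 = (c - 2)*(c + r)*(c + 3*r)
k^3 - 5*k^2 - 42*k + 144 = (k - 8)*(k - 3)*(k + 6)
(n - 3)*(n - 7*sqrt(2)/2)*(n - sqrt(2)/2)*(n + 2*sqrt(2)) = n^4 - 3*n^3 - 2*sqrt(2)*n^3 - 25*n^2/2 + 6*sqrt(2)*n^2 + 7*sqrt(2)*n + 75*n/2 - 21*sqrt(2)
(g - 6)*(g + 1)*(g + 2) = g^3 - 3*g^2 - 16*g - 12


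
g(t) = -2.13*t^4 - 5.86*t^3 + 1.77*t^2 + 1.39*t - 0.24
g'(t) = -8.52*t^3 - 17.58*t^2 + 3.54*t + 1.39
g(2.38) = -134.25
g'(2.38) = -204.63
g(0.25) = 0.12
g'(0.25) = 1.04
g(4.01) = -894.82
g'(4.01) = -816.48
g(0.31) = 0.17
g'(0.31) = 0.54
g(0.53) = -0.05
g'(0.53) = -2.94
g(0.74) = -1.26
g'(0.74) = -9.07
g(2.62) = -190.20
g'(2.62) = -263.24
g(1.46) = -22.35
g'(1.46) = -57.43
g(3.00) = -310.89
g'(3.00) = -376.25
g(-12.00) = -33803.64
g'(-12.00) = 12149.95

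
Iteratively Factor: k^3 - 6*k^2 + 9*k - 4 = (k - 1)*(k^2 - 5*k + 4) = (k - 4)*(k - 1)*(k - 1)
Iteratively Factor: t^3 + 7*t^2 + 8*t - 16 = (t + 4)*(t^2 + 3*t - 4) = (t + 4)^2*(t - 1)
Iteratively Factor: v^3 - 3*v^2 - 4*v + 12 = (v - 3)*(v^2 - 4) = (v - 3)*(v + 2)*(v - 2)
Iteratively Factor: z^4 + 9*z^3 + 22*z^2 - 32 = (z + 2)*(z^3 + 7*z^2 + 8*z - 16) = (z + 2)*(z + 4)*(z^2 + 3*z - 4) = (z - 1)*(z + 2)*(z + 4)*(z + 4)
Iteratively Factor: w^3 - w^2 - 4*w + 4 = (w - 1)*(w^2 - 4) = (w - 1)*(w + 2)*(w - 2)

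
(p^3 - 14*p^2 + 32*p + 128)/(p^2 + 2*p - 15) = (p^3 - 14*p^2 + 32*p + 128)/(p^2 + 2*p - 15)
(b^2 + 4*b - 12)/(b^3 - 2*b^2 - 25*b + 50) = (b + 6)/(b^2 - 25)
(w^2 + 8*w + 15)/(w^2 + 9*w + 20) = (w + 3)/(w + 4)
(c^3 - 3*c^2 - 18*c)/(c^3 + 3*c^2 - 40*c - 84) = c*(c + 3)/(c^2 + 9*c + 14)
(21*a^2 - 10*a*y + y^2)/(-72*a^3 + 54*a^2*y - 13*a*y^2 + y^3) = (-7*a + y)/(24*a^2 - 10*a*y + y^2)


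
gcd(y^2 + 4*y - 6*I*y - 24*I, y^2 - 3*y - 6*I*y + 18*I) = y - 6*I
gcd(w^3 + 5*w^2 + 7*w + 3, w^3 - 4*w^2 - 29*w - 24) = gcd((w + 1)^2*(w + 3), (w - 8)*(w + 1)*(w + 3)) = w^2 + 4*w + 3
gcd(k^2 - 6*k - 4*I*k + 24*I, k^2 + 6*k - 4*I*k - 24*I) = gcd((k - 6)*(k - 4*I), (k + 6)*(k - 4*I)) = k - 4*I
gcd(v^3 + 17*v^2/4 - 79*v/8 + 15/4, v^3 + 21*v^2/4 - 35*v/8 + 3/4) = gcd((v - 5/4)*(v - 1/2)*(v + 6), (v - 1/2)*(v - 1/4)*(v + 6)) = v^2 + 11*v/2 - 3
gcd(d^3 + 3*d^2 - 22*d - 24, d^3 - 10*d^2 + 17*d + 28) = d^2 - 3*d - 4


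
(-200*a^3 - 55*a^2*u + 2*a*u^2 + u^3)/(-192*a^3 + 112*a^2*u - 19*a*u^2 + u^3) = (25*a^2 + 10*a*u + u^2)/(24*a^2 - 11*a*u + u^2)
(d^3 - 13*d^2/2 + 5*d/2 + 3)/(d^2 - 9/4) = 2*(2*d^3 - 13*d^2 + 5*d + 6)/(4*d^2 - 9)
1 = 1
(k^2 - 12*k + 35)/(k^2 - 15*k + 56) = (k - 5)/(k - 8)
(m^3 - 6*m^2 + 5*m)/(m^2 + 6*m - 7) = m*(m - 5)/(m + 7)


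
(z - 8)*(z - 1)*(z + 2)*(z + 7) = z^4 - 59*z^2 - 54*z + 112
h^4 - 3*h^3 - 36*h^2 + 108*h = h*(h - 6)*(h - 3)*(h + 6)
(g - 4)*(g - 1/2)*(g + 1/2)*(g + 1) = g^4 - 3*g^3 - 17*g^2/4 + 3*g/4 + 1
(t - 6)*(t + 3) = t^2 - 3*t - 18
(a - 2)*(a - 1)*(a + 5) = a^3 + 2*a^2 - 13*a + 10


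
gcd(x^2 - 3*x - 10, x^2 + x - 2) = x + 2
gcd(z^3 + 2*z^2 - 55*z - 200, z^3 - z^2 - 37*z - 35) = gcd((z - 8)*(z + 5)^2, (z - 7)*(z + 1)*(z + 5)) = z + 5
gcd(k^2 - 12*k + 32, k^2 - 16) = k - 4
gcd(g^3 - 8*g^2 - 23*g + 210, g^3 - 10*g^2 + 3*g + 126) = g^2 - 13*g + 42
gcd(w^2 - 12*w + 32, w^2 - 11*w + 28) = w - 4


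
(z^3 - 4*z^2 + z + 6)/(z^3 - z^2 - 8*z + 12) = (z^2 - 2*z - 3)/(z^2 + z - 6)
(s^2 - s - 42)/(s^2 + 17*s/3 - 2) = 3*(s - 7)/(3*s - 1)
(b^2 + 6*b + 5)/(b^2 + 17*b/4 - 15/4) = 4*(b + 1)/(4*b - 3)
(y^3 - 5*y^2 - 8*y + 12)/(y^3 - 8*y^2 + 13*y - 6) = (y + 2)/(y - 1)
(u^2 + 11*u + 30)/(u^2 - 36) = (u + 5)/(u - 6)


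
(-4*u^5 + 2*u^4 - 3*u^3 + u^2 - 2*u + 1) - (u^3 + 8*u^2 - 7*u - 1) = -4*u^5 + 2*u^4 - 4*u^3 - 7*u^2 + 5*u + 2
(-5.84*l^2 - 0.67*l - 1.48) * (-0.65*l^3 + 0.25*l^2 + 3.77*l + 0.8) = 3.796*l^5 - 1.0245*l^4 - 21.2223*l^3 - 7.5679*l^2 - 6.1156*l - 1.184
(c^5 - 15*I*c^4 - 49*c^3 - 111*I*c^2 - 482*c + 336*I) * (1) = c^5 - 15*I*c^4 - 49*c^3 - 111*I*c^2 - 482*c + 336*I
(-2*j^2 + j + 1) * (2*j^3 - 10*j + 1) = -4*j^5 + 2*j^4 + 22*j^3 - 12*j^2 - 9*j + 1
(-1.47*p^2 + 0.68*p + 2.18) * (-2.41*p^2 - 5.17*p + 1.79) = 3.5427*p^4 + 5.9611*p^3 - 11.4007*p^2 - 10.0534*p + 3.9022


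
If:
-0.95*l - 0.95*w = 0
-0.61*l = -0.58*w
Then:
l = 0.00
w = 0.00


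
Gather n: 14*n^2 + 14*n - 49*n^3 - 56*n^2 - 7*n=-49*n^3 - 42*n^2 + 7*n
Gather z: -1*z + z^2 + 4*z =z^2 + 3*z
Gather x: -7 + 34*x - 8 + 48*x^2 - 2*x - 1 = 48*x^2 + 32*x - 16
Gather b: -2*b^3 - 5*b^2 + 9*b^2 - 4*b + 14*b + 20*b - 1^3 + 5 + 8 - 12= -2*b^3 + 4*b^2 + 30*b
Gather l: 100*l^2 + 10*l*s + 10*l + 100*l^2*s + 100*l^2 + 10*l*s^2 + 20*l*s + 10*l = l^2*(100*s + 200) + l*(10*s^2 + 30*s + 20)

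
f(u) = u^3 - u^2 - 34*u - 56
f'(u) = 3*u^2 - 2*u - 34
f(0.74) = -81.30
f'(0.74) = -33.84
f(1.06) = -91.97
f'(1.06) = -32.75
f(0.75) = -81.64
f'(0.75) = -33.81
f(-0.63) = -35.23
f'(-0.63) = -31.55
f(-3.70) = 5.46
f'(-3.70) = 14.47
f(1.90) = -117.35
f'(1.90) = -26.97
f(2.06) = -121.54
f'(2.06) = -25.39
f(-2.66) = 8.54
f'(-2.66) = -7.45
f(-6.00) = -104.00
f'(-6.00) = 86.00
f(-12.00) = -1520.00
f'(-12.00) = 422.00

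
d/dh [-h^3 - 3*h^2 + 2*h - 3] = -3*h^2 - 6*h + 2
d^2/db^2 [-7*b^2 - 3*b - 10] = -14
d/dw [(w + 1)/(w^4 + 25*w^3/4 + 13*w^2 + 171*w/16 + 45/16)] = 16*(16*w^4 + 100*w^3 + 208*w^2 + 171*w - (w + 1)*(64*w^3 + 300*w^2 + 416*w + 171) + 45)/(16*w^4 + 100*w^3 + 208*w^2 + 171*w + 45)^2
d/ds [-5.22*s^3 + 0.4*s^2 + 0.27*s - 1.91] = -15.66*s^2 + 0.8*s + 0.27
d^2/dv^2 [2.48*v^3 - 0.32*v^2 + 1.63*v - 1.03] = 14.88*v - 0.64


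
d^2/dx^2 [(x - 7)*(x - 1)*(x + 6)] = 6*x - 4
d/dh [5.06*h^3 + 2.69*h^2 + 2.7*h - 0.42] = 15.18*h^2 + 5.38*h + 2.7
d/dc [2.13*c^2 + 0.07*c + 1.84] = 4.26*c + 0.07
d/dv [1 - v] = -1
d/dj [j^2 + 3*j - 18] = 2*j + 3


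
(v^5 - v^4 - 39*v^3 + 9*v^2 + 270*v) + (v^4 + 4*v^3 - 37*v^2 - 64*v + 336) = v^5 - 35*v^3 - 28*v^2 + 206*v + 336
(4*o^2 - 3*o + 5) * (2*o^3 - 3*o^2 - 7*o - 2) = 8*o^5 - 18*o^4 - 9*o^3 - 2*o^2 - 29*o - 10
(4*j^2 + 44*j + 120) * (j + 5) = 4*j^3 + 64*j^2 + 340*j + 600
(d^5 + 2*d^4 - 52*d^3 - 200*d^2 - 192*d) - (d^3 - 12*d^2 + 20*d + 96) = d^5 + 2*d^4 - 53*d^3 - 188*d^2 - 212*d - 96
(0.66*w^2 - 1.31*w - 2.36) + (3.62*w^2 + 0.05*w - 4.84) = 4.28*w^2 - 1.26*w - 7.2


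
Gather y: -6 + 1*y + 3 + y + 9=2*y + 6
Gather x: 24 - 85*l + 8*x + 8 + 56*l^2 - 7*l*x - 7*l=56*l^2 - 92*l + x*(8 - 7*l) + 32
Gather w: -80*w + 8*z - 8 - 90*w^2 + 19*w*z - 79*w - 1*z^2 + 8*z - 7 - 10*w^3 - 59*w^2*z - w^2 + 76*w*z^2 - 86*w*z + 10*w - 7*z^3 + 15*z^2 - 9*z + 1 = -10*w^3 + w^2*(-59*z - 91) + w*(76*z^2 - 67*z - 149) - 7*z^3 + 14*z^2 + 7*z - 14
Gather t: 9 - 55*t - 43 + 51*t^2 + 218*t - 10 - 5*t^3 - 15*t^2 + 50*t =-5*t^3 + 36*t^2 + 213*t - 44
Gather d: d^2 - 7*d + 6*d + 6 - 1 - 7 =d^2 - d - 2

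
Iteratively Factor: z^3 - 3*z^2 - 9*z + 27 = (z - 3)*(z^2 - 9) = (z - 3)^2*(z + 3)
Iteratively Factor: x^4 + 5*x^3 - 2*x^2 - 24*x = (x - 2)*(x^3 + 7*x^2 + 12*x) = (x - 2)*(x + 3)*(x^2 + 4*x) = x*(x - 2)*(x + 3)*(x + 4)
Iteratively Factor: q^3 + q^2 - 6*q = (q)*(q^2 + q - 6) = q*(q + 3)*(q - 2)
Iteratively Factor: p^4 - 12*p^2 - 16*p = (p - 4)*(p^3 + 4*p^2 + 4*p) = p*(p - 4)*(p^2 + 4*p + 4) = p*(p - 4)*(p + 2)*(p + 2)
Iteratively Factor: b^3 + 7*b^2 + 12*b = (b)*(b^2 + 7*b + 12) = b*(b + 4)*(b + 3)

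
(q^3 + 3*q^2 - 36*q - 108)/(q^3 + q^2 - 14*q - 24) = (q^2 - 36)/(q^2 - 2*q - 8)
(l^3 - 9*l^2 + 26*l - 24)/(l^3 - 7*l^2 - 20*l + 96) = (l^2 - 6*l + 8)/(l^2 - 4*l - 32)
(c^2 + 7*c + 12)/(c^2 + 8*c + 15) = (c + 4)/(c + 5)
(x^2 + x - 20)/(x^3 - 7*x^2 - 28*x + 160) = 1/(x - 8)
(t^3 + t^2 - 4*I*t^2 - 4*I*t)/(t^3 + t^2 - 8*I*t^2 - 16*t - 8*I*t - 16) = t/(t - 4*I)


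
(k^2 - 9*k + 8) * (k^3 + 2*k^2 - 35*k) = k^5 - 7*k^4 - 45*k^3 + 331*k^2 - 280*k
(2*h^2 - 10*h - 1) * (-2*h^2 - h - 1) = -4*h^4 + 18*h^3 + 10*h^2 + 11*h + 1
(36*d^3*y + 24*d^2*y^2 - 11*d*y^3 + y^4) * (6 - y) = -36*d^3*y^2 + 216*d^3*y - 24*d^2*y^3 + 144*d^2*y^2 + 11*d*y^4 - 66*d*y^3 - y^5 + 6*y^4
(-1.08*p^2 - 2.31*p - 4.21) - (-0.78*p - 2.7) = -1.08*p^2 - 1.53*p - 1.51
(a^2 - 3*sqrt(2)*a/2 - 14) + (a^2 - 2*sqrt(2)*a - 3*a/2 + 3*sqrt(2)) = 2*a^2 - 7*sqrt(2)*a/2 - 3*a/2 - 14 + 3*sqrt(2)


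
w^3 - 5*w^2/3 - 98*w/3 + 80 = (w - 5)*(w - 8/3)*(w + 6)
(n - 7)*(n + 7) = n^2 - 49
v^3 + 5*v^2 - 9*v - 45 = (v - 3)*(v + 3)*(v + 5)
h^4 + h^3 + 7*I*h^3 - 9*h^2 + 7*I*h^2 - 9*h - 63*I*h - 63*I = (h - 3)*(h + 1)*(h + 3)*(h + 7*I)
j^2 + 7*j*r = j*(j + 7*r)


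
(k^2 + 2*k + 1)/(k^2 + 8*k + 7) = (k + 1)/(k + 7)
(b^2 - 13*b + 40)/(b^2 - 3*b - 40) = (b - 5)/(b + 5)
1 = 1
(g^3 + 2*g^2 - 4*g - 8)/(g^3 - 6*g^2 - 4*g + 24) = (g + 2)/(g - 6)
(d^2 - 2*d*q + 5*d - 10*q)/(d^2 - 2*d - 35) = (d - 2*q)/(d - 7)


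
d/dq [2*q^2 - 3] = 4*q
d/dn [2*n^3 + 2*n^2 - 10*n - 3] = 6*n^2 + 4*n - 10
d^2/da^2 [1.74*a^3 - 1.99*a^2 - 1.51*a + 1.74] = 10.44*a - 3.98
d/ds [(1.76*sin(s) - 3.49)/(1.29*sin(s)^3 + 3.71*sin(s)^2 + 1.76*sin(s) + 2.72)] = (-4.5408*sin(s)^3 + 6.9767*sin(s)^2 + 25.8958*sin(s) + 10.9296)*cos(s)/(1.6641*sin(s)^6 + 9.5718*sin(s)^5 + 18.3049*sin(s)^4 + 20.0768*sin(s)^3 + 23.28*sin(s)^2 + 9.5744*sin(s) + 7.3984)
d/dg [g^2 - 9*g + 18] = 2*g - 9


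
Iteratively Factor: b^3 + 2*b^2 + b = (b + 1)*(b^2 + b) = (b + 1)^2*(b)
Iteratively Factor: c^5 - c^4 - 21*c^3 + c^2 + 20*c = (c - 5)*(c^4 + 4*c^3 - c^2 - 4*c) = (c - 5)*(c + 4)*(c^3 - c) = (c - 5)*(c - 1)*(c + 4)*(c^2 + c) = c*(c - 5)*(c - 1)*(c + 4)*(c + 1)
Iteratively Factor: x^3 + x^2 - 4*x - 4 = (x + 1)*(x^2 - 4) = (x - 2)*(x + 1)*(x + 2)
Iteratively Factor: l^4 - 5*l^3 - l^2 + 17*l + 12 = (l - 3)*(l^3 - 2*l^2 - 7*l - 4) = (l - 3)*(l + 1)*(l^2 - 3*l - 4) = (l - 4)*(l - 3)*(l + 1)*(l + 1)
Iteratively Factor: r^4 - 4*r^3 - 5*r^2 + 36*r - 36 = (r - 3)*(r^3 - r^2 - 8*r + 12) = (r - 3)*(r - 2)*(r^2 + r - 6) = (r - 3)*(r - 2)*(r + 3)*(r - 2)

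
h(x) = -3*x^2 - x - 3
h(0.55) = -4.46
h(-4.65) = -63.22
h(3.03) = -33.57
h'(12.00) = -73.00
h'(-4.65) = 26.90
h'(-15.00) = 89.00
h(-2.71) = -22.32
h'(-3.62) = 20.72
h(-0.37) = -3.04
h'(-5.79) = 33.74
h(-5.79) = -97.78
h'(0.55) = -4.30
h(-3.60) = -38.28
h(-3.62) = -38.69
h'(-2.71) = 15.26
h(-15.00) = -663.00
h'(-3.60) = 20.60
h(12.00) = -447.00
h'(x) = -6*x - 1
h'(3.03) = -19.18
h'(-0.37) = 1.22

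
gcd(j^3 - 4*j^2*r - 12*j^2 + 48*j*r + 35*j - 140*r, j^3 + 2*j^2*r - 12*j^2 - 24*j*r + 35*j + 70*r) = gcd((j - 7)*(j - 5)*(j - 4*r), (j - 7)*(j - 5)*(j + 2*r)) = j^2 - 12*j + 35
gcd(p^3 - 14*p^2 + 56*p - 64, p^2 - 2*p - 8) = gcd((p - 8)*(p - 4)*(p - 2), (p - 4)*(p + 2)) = p - 4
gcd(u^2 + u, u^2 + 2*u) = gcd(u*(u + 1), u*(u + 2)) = u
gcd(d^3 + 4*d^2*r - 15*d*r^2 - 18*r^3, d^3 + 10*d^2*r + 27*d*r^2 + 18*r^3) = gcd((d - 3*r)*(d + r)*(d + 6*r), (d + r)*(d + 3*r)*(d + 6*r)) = d^2 + 7*d*r + 6*r^2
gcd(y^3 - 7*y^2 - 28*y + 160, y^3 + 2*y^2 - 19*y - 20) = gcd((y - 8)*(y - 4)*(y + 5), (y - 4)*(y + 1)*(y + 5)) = y^2 + y - 20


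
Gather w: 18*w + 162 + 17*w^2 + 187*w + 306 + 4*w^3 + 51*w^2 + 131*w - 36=4*w^3 + 68*w^2 + 336*w + 432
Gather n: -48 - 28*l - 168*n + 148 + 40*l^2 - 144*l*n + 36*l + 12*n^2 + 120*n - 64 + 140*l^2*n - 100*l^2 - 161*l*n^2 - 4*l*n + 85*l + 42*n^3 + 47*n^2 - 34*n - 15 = -60*l^2 + 93*l + 42*n^3 + n^2*(59 - 161*l) + n*(140*l^2 - 148*l - 82) + 21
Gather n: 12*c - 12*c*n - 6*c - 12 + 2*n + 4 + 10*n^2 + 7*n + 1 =6*c + 10*n^2 + n*(9 - 12*c) - 7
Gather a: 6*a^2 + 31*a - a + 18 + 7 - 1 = 6*a^2 + 30*a + 24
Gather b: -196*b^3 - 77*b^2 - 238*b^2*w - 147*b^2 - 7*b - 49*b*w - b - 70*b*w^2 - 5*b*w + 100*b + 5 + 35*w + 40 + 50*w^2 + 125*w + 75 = -196*b^3 + b^2*(-238*w - 224) + b*(-70*w^2 - 54*w + 92) + 50*w^2 + 160*w + 120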